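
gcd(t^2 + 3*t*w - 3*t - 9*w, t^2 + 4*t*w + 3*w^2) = t + 3*w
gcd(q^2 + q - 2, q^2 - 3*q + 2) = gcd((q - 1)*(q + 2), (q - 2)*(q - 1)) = q - 1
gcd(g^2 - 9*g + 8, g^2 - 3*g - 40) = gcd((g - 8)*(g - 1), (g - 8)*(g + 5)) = g - 8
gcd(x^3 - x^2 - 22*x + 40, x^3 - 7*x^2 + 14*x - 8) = x^2 - 6*x + 8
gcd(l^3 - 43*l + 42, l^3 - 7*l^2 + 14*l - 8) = l - 1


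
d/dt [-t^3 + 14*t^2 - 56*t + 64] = -3*t^2 + 28*t - 56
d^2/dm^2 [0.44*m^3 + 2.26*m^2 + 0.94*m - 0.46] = 2.64*m + 4.52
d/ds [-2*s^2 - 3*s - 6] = -4*s - 3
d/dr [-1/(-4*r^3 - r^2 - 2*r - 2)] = 2*(-6*r^2 - r - 1)/(4*r^3 + r^2 + 2*r + 2)^2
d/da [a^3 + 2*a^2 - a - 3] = 3*a^2 + 4*a - 1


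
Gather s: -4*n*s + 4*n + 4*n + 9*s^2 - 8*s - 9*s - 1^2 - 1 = 8*n + 9*s^2 + s*(-4*n - 17) - 2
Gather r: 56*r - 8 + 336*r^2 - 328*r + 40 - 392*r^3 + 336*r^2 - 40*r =-392*r^3 + 672*r^2 - 312*r + 32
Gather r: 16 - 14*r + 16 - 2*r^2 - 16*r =-2*r^2 - 30*r + 32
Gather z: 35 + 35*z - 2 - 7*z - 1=28*z + 32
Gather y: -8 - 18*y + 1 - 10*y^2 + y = -10*y^2 - 17*y - 7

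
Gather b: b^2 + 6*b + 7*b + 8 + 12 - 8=b^2 + 13*b + 12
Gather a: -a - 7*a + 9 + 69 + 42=120 - 8*a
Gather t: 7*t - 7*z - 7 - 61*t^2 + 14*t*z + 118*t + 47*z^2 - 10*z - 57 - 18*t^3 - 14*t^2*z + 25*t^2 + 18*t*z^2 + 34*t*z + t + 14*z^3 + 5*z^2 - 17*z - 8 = -18*t^3 + t^2*(-14*z - 36) + t*(18*z^2 + 48*z + 126) + 14*z^3 + 52*z^2 - 34*z - 72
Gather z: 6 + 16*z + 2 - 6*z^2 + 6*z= -6*z^2 + 22*z + 8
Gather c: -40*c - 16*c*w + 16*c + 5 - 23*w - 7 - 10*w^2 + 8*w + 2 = c*(-16*w - 24) - 10*w^2 - 15*w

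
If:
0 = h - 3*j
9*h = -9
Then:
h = -1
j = -1/3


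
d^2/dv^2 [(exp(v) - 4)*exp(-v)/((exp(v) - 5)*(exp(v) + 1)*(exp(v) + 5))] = (9*exp(7*v) - 53*exp(6*v) - 138*exp(5*v) + 1314*exp(4*v) + 1725*exp(3*v) - 10425*exp(2*v) - 7500*exp(v) - 2500)*exp(-v)/(exp(9*v) + 3*exp(8*v) - 72*exp(7*v) - 224*exp(6*v) + 1650*exp(5*v) + 5550*exp(4*v) - 10000*exp(3*v) - 45000*exp(2*v) - 46875*exp(v) - 15625)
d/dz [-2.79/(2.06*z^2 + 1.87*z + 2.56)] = (11.4948*z + 5.2173)/(2.06*z^2 + 1.87*z + 2.56)^2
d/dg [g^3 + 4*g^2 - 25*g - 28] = 3*g^2 + 8*g - 25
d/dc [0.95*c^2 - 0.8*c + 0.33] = 1.9*c - 0.8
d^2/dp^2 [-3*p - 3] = 0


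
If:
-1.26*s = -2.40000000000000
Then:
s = 1.90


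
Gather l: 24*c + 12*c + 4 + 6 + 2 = 36*c + 12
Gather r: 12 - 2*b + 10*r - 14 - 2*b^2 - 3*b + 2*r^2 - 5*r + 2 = -2*b^2 - 5*b + 2*r^2 + 5*r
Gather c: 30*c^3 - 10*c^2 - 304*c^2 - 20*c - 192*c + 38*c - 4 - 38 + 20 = 30*c^3 - 314*c^2 - 174*c - 22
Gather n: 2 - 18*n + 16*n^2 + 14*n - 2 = 16*n^2 - 4*n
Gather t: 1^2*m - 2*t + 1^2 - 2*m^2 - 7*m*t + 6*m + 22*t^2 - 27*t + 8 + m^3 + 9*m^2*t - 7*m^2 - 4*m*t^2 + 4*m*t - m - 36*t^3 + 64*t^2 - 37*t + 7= m^3 - 9*m^2 + 6*m - 36*t^3 + t^2*(86 - 4*m) + t*(9*m^2 - 3*m - 66) + 16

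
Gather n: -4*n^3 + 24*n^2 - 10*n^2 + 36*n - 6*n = -4*n^3 + 14*n^2 + 30*n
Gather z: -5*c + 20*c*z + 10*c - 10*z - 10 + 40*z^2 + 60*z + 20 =5*c + 40*z^2 + z*(20*c + 50) + 10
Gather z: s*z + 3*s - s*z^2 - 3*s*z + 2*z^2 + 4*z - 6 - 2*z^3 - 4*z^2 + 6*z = 3*s - 2*z^3 + z^2*(-s - 2) + z*(10 - 2*s) - 6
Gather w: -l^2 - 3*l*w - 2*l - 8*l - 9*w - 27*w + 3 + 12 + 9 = -l^2 - 10*l + w*(-3*l - 36) + 24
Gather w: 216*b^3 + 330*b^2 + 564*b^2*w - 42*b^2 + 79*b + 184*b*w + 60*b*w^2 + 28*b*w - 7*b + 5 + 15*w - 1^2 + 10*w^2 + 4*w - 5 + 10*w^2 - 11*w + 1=216*b^3 + 288*b^2 + 72*b + w^2*(60*b + 20) + w*(564*b^2 + 212*b + 8)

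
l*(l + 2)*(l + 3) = l^3 + 5*l^2 + 6*l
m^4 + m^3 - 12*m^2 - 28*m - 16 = (m - 4)*(m + 1)*(m + 2)^2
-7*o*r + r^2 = r*(-7*o + r)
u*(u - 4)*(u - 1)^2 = u^4 - 6*u^3 + 9*u^2 - 4*u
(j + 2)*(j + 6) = j^2 + 8*j + 12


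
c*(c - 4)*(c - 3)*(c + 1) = c^4 - 6*c^3 + 5*c^2 + 12*c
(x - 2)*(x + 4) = x^2 + 2*x - 8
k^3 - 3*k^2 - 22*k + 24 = (k - 6)*(k - 1)*(k + 4)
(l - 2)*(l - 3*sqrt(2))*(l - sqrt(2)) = l^3 - 4*sqrt(2)*l^2 - 2*l^2 + 6*l + 8*sqrt(2)*l - 12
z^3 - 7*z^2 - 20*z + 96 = (z - 8)*(z - 3)*(z + 4)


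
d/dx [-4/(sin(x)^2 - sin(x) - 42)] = 4*(2*sin(x) - 1)*cos(x)/(sin(x) + cos(x)^2 + 41)^2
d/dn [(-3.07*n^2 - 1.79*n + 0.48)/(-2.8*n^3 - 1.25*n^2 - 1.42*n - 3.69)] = (-8.596*n^4 - 10.024*n^3 + 6.1539*n^2 + 23.8566*n + 7.2867)/(7.84*n^6 + 7.0*n^5 + 9.5145*n^4 + 24.214*n^3 + 11.2414*n^2 + 10.4796*n + 13.6161)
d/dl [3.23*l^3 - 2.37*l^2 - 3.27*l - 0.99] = 9.69*l^2 - 4.74*l - 3.27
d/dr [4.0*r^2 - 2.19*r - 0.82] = 8.0*r - 2.19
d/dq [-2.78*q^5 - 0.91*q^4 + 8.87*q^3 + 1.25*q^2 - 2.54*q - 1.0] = -13.9*q^4 - 3.64*q^3 + 26.61*q^2 + 2.5*q - 2.54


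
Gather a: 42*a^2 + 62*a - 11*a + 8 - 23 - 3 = 42*a^2 + 51*a - 18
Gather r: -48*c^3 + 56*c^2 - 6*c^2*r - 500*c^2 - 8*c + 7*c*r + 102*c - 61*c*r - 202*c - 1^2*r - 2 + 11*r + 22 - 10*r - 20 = -48*c^3 - 444*c^2 - 108*c + r*(-6*c^2 - 54*c)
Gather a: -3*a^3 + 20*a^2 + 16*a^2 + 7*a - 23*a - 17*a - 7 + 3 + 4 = -3*a^3 + 36*a^2 - 33*a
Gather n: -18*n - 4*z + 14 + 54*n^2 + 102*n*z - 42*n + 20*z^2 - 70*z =54*n^2 + n*(102*z - 60) + 20*z^2 - 74*z + 14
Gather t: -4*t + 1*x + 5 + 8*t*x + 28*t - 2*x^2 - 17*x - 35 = t*(8*x + 24) - 2*x^2 - 16*x - 30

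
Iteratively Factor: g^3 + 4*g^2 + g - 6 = (g + 3)*(g^2 + g - 2) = (g - 1)*(g + 3)*(g + 2)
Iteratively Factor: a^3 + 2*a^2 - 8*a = (a)*(a^2 + 2*a - 8) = a*(a - 2)*(a + 4)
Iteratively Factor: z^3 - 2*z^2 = (z - 2)*(z^2) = z*(z - 2)*(z)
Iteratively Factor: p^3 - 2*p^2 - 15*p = (p + 3)*(p^2 - 5*p) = (p - 5)*(p + 3)*(p)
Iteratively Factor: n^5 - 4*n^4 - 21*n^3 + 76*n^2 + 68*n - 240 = (n + 2)*(n^4 - 6*n^3 - 9*n^2 + 94*n - 120) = (n + 2)*(n + 4)*(n^3 - 10*n^2 + 31*n - 30) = (n - 2)*(n + 2)*(n + 4)*(n^2 - 8*n + 15) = (n - 3)*(n - 2)*(n + 2)*(n + 4)*(n - 5)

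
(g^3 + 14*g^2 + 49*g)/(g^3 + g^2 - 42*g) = (g + 7)/(g - 6)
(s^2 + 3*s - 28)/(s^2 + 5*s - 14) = (s - 4)/(s - 2)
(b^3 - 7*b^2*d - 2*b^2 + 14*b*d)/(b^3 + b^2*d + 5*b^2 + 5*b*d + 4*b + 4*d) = b*(b^2 - 7*b*d - 2*b + 14*d)/(b^3 + b^2*d + 5*b^2 + 5*b*d + 4*b + 4*d)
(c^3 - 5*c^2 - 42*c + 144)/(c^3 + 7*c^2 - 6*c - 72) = (c - 8)/(c + 4)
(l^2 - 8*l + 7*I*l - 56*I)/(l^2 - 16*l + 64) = (l + 7*I)/(l - 8)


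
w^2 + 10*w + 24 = (w + 4)*(w + 6)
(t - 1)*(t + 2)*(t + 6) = t^3 + 7*t^2 + 4*t - 12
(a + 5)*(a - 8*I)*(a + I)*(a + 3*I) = a^4 + 5*a^3 - 4*I*a^3 + 29*a^2 - 20*I*a^2 + 145*a + 24*I*a + 120*I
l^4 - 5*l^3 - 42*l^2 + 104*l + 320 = (l - 8)*(l - 4)*(l + 2)*(l + 5)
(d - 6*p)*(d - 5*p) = d^2 - 11*d*p + 30*p^2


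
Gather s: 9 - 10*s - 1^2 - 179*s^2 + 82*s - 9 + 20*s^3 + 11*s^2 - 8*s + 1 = 20*s^3 - 168*s^2 + 64*s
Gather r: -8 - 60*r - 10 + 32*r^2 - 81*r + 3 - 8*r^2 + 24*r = 24*r^2 - 117*r - 15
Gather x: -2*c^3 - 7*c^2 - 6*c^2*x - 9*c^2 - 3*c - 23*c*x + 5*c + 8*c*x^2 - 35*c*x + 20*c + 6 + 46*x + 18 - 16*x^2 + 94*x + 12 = -2*c^3 - 16*c^2 + 22*c + x^2*(8*c - 16) + x*(-6*c^2 - 58*c + 140) + 36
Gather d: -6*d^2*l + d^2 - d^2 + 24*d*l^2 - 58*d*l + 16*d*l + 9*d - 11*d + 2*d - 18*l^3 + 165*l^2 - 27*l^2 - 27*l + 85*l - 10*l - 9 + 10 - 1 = -6*d^2*l + d*(24*l^2 - 42*l) - 18*l^3 + 138*l^2 + 48*l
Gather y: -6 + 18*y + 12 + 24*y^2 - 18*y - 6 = 24*y^2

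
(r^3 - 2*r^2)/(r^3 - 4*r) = r/(r + 2)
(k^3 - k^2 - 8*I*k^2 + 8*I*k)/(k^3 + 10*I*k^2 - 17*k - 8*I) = k*(k^2 - k - 8*I*k + 8*I)/(k^3 + 10*I*k^2 - 17*k - 8*I)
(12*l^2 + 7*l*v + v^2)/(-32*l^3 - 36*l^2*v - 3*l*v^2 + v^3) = (3*l + v)/(-8*l^2 - 7*l*v + v^2)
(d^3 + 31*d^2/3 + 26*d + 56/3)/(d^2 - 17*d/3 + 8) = (3*d^3 + 31*d^2 + 78*d + 56)/(3*d^2 - 17*d + 24)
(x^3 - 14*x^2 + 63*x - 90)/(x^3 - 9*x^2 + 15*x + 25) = (x^2 - 9*x + 18)/(x^2 - 4*x - 5)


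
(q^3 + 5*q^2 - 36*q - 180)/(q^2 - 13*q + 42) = (q^2 + 11*q + 30)/(q - 7)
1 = 1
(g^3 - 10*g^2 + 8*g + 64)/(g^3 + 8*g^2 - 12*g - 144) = (g^2 - 6*g - 16)/(g^2 + 12*g + 36)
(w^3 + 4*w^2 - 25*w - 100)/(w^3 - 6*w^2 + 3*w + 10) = (w^2 + 9*w + 20)/(w^2 - w - 2)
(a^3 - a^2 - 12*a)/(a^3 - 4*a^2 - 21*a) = (a - 4)/(a - 7)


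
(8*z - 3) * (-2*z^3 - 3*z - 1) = -16*z^4 + 6*z^3 - 24*z^2 + z + 3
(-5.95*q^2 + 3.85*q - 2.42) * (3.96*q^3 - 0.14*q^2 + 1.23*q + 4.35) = -23.562*q^5 + 16.079*q^4 - 17.4407*q^3 - 20.8082*q^2 + 13.7709*q - 10.527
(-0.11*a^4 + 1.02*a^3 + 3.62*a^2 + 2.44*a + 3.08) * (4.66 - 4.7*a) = 0.517*a^5 - 5.3066*a^4 - 12.2608*a^3 + 5.4012*a^2 - 3.1056*a + 14.3528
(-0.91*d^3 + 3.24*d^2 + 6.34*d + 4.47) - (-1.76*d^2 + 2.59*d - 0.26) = -0.91*d^3 + 5.0*d^2 + 3.75*d + 4.73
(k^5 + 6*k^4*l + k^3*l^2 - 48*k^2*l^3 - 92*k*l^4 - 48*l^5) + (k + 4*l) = k^5 + 6*k^4*l + k^3*l^2 - 48*k^2*l^3 - 92*k*l^4 + k - 48*l^5 + 4*l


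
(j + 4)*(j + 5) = j^2 + 9*j + 20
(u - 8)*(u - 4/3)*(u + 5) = u^3 - 13*u^2/3 - 36*u + 160/3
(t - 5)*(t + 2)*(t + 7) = t^3 + 4*t^2 - 31*t - 70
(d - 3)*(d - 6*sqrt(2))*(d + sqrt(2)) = d^3 - 5*sqrt(2)*d^2 - 3*d^2 - 12*d + 15*sqrt(2)*d + 36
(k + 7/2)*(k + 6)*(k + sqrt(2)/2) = k^3 + sqrt(2)*k^2/2 + 19*k^2/2 + 19*sqrt(2)*k/4 + 21*k + 21*sqrt(2)/2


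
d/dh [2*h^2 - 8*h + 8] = 4*h - 8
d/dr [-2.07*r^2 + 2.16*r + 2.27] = 2.16 - 4.14*r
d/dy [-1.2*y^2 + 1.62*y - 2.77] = 1.62 - 2.4*y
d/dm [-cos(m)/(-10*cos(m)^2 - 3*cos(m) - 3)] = (10*cos(m)^2 - 3)*sin(m)/(-10*sin(m)^2 + 3*cos(m) + 13)^2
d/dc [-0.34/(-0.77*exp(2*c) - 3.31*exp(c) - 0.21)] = (-0.5236*exp(c) - 1.1254)*exp(c)/(0.77*exp(2*c) + 3.31*exp(c) + 0.21)^2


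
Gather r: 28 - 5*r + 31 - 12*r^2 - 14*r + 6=-12*r^2 - 19*r + 65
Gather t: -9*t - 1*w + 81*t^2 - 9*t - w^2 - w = 81*t^2 - 18*t - w^2 - 2*w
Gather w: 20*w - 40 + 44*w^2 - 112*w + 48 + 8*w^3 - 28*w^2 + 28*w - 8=8*w^3 + 16*w^2 - 64*w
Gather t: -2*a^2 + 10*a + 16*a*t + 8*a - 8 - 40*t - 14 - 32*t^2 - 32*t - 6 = -2*a^2 + 18*a - 32*t^2 + t*(16*a - 72) - 28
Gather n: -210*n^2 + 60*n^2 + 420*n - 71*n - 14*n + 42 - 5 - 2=-150*n^2 + 335*n + 35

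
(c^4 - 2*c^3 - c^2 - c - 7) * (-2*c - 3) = -2*c^5 + c^4 + 8*c^3 + 5*c^2 + 17*c + 21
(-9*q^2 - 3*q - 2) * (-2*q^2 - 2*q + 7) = 18*q^4 + 24*q^3 - 53*q^2 - 17*q - 14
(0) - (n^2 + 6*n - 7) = -n^2 - 6*n + 7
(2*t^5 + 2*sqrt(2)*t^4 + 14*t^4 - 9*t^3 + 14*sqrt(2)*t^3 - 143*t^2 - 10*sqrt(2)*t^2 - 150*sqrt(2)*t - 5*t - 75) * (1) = 2*t^5 + 2*sqrt(2)*t^4 + 14*t^4 - 9*t^3 + 14*sqrt(2)*t^3 - 143*t^2 - 10*sqrt(2)*t^2 - 150*sqrt(2)*t - 5*t - 75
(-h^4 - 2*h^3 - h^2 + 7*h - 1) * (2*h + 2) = -2*h^5 - 6*h^4 - 6*h^3 + 12*h^2 + 12*h - 2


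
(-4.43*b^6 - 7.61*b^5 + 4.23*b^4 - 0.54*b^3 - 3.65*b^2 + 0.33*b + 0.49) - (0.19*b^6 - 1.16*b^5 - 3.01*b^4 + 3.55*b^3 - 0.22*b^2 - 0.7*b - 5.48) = -4.62*b^6 - 6.45*b^5 + 7.24*b^4 - 4.09*b^3 - 3.43*b^2 + 1.03*b + 5.97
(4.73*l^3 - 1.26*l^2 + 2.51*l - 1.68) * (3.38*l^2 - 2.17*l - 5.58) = 15.9874*l^5 - 14.5229*l^4 - 15.1754*l^3 - 4.0943*l^2 - 10.3602*l + 9.3744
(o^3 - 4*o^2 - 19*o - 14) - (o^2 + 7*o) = o^3 - 5*o^2 - 26*o - 14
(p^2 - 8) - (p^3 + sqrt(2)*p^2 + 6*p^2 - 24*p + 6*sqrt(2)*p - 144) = -p^3 - 5*p^2 - sqrt(2)*p^2 - 6*sqrt(2)*p + 24*p + 136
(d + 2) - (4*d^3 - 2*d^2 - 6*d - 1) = -4*d^3 + 2*d^2 + 7*d + 3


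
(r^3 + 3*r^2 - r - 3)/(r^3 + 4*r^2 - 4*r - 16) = (r^3 + 3*r^2 - r - 3)/(r^3 + 4*r^2 - 4*r - 16)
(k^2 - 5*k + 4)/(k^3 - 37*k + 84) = (k - 1)/(k^2 + 4*k - 21)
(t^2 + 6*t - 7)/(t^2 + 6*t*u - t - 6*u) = (t + 7)/(t + 6*u)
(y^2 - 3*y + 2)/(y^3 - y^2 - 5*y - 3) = (-y^2 + 3*y - 2)/(-y^3 + y^2 + 5*y + 3)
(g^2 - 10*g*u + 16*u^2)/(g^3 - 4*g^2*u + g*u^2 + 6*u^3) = (-g + 8*u)/(-g^2 + 2*g*u + 3*u^2)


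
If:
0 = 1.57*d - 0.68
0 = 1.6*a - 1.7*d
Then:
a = 0.46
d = 0.43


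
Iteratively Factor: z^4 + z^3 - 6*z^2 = (z + 3)*(z^3 - 2*z^2) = z*(z + 3)*(z^2 - 2*z) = z^2*(z + 3)*(z - 2)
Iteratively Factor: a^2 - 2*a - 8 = (a + 2)*(a - 4)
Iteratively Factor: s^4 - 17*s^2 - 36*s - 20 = (s + 1)*(s^3 - s^2 - 16*s - 20) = (s + 1)*(s + 2)*(s^2 - 3*s - 10) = (s - 5)*(s + 1)*(s + 2)*(s + 2)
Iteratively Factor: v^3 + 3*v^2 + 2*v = (v + 2)*(v^2 + v) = (v + 1)*(v + 2)*(v)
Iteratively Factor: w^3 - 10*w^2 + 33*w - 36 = (w - 4)*(w^2 - 6*w + 9) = (w - 4)*(w - 3)*(w - 3)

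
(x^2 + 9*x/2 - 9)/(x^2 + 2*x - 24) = (x - 3/2)/(x - 4)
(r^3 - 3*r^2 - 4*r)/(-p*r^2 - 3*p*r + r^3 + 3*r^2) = (-r^2 + 3*r + 4)/(p*r + 3*p - r^2 - 3*r)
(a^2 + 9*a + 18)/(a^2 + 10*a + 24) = (a + 3)/(a + 4)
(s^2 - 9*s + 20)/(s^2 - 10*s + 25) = (s - 4)/(s - 5)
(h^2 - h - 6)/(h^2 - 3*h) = (h + 2)/h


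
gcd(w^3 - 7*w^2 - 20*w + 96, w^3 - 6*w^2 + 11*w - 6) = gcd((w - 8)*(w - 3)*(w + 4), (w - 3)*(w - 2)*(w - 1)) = w - 3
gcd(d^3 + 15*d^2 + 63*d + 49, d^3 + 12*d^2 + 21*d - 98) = d^2 + 14*d + 49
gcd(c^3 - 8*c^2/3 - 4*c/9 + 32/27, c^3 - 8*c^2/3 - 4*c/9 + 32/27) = c^3 - 8*c^2/3 - 4*c/9 + 32/27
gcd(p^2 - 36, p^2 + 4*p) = 1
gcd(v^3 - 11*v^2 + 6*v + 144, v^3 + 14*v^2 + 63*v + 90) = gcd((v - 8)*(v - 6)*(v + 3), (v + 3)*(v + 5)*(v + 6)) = v + 3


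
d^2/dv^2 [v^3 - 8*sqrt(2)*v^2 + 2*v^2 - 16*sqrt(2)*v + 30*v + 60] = 6*v - 16*sqrt(2) + 4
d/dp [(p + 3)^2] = 2*p + 6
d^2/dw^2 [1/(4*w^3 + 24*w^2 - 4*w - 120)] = (-3*(w + 2)*(w^3 + 6*w^2 - w - 30) + (3*w^2 + 12*w - 1)^2)/(2*(w^3 + 6*w^2 - w - 30)^3)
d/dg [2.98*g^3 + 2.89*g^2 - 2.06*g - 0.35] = 8.94*g^2 + 5.78*g - 2.06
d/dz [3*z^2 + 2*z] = 6*z + 2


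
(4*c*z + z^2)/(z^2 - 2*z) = (4*c + z)/(z - 2)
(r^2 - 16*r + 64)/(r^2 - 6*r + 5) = (r^2 - 16*r + 64)/(r^2 - 6*r + 5)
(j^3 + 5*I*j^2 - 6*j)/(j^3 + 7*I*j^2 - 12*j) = (j + 2*I)/(j + 4*I)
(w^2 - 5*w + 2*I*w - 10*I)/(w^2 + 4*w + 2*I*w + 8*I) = (w - 5)/(w + 4)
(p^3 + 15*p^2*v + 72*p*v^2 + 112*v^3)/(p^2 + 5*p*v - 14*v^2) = (p^2 + 8*p*v + 16*v^2)/(p - 2*v)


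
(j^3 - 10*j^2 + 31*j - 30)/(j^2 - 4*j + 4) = (j^2 - 8*j + 15)/(j - 2)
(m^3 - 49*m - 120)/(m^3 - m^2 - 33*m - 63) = (m^2 - 3*m - 40)/(m^2 - 4*m - 21)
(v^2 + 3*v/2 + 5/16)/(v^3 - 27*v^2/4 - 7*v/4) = (v + 5/4)/(v*(v - 7))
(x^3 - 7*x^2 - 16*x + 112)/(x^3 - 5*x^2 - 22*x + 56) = (x - 4)/(x - 2)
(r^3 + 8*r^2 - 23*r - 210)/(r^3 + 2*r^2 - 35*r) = (r + 6)/r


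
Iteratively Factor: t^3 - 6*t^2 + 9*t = (t - 3)*(t^2 - 3*t) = t*(t - 3)*(t - 3)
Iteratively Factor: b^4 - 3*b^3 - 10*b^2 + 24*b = (b - 2)*(b^3 - b^2 - 12*b) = (b - 4)*(b - 2)*(b^2 + 3*b) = b*(b - 4)*(b - 2)*(b + 3)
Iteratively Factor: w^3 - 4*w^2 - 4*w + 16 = (w - 2)*(w^2 - 2*w - 8) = (w - 2)*(w + 2)*(w - 4)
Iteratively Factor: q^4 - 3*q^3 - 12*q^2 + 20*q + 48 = (q - 3)*(q^3 - 12*q - 16) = (q - 4)*(q - 3)*(q^2 + 4*q + 4) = (q - 4)*(q - 3)*(q + 2)*(q + 2)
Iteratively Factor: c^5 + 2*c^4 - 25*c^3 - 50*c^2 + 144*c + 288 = (c + 4)*(c^4 - 2*c^3 - 17*c^2 + 18*c + 72) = (c - 3)*(c + 4)*(c^3 + c^2 - 14*c - 24) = (c - 3)*(c + 2)*(c + 4)*(c^2 - c - 12) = (c - 4)*(c - 3)*(c + 2)*(c + 4)*(c + 3)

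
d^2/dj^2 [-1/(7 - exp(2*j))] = 4*(exp(2*j) + 7)*exp(2*j)/(exp(2*j) - 7)^3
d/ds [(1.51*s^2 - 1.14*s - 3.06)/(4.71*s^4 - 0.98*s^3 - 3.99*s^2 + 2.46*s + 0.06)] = (-14.2242*s^5 + 17.588*s^4 + 55.416*s^3 - 9.8304*s^2 - 24.2376*s + 7.4592)/(22.1841*s^8 - 9.2316*s^7 - 36.6254*s^6 + 30.9936*s^5 + 11.6637*s^4 - 19.7484*s^3 + 5.5728*s^2 + 0.2952*s + 0.0036)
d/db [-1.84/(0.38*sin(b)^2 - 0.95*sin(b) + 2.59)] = (1.3984*sin(b) - 1.748)*cos(b)/(0.38*sin(b)^2 - 0.95*sin(b) + 2.59)^2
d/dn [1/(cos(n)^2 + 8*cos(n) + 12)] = 2*(cos(n) + 4)*sin(n)/(cos(n)^2 + 8*cos(n) + 12)^2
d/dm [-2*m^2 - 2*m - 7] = -4*m - 2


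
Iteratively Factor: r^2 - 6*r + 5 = (r - 5)*(r - 1)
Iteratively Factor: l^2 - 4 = (l - 2)*(l + 2)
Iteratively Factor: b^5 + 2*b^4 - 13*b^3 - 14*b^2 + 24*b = (b - 1)*(b^4 + 3*b^3 - 10*b^2 - 24*b) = (b - 3)*(b - 1)*(b^3 + 6*b^2 + 8*b) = (b - 3)*(b - 1)*(b + 4)*(b^2 + 2*b) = (b - 3)*(b - 1)*(b + 2)*(b + 4)*(b)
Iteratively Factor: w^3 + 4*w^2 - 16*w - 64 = (w + 4)*(w^2 - 16) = (w - 4)*(w + 4)*(w + 4)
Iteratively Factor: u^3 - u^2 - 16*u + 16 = (u + 4)*(u^2 - 5*u + 4) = (u - 1)*(u + 4)*(u - 4)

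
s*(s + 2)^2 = s^3 + 4*s^2 + 4*s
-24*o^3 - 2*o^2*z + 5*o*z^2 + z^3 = (-2*o + z)*(3*o + z)*(4*o + z)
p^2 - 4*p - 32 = (p - 8)*(p + 4)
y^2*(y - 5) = y^3 - 5*y^2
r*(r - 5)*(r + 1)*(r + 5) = r^4 + r^3 - 25*r^2 - 25*r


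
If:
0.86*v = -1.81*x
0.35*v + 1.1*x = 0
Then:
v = 0.00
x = 0.00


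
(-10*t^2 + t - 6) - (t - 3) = -10*t^2 - 3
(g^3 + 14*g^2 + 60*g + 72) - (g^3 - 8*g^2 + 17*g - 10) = 22*g^2 + 43*g + 82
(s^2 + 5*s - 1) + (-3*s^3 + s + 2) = -3*s^3 + s^2 + 6*s + 1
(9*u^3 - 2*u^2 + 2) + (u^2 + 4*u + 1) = 9*u^3 - u^2 + 4*u + 3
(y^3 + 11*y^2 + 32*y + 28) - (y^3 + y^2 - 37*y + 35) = 10*y^2 + 69*y - 7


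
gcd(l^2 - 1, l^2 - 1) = l^2 - 1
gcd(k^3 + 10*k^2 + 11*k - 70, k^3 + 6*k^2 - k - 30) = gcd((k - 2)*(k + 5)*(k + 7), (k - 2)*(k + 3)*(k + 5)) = k^2 + 3*k - 10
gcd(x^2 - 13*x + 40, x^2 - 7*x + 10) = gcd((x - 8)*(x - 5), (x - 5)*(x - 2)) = x - 5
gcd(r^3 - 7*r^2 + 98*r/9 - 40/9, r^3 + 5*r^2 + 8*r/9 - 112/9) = r - 4/3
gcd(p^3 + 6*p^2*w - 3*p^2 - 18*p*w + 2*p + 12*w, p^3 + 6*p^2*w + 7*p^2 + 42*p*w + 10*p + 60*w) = p + 6*w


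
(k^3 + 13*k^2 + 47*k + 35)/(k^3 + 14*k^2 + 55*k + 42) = (k + 5)/(k + 6)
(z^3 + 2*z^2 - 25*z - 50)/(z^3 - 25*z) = (z + 2)/z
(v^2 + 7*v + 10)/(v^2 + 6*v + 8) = (v + 5)/(v + 4)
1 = 1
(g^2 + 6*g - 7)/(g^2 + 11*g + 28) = (g - 1)/(g + 4)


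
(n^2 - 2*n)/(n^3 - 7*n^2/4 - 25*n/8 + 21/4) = 8*n/(8*n^2 + 2*n - 21)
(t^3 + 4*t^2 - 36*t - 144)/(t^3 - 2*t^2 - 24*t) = (t + 6)/t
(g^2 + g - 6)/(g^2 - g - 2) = (g + 3)/(g + 1)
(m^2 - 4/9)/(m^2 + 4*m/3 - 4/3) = (m + 2/3)/(m + 2)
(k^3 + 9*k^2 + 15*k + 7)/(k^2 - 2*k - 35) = (k^3 + 9*k^2 + 15*k + 7)/(k^2 - 2*k - 35)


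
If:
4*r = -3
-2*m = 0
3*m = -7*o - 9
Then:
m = 0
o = -9/7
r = -3/4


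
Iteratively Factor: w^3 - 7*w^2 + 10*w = (w - 5)*(w^2 - 2*w) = (w - 5)*(w - 2)*(w)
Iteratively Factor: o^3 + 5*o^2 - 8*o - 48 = (o + 4)*(o^2 + o - 12) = (o + 4)^2*(o - 3)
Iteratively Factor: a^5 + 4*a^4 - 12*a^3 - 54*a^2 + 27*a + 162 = (a + 3)*(a^4 + a^3 - 15*a^2 - 9*a + 54) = (a - 3)*(a + 3)*(a^3 + 4*a^2 - 3*a - 18) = (a - 3)*(a + 3)^2*(a^2 + a - 6) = (a - 3)*(a - 2)*(a + 3)^2*(a + 3)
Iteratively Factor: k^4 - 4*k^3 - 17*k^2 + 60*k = (k)*(k^3 - 4*k^2 - 17*k + 60) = k*(k - 3)*(k^2 - k - 20) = k*(k - 3)*(k + 4)*(k - 5)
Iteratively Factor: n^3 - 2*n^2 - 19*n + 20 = (n - 5)*(n^2 + 3*n - 4) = (n - 5)*(n - 1)*(n + 4)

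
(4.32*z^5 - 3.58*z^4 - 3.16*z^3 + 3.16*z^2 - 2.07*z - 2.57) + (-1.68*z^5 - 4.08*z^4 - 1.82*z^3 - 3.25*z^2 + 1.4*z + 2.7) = 2.64*z^5 - 7.66*z^4 - 4.98*z^3 - 0.0899999999999999*z^2 - 0.67*z + 0.13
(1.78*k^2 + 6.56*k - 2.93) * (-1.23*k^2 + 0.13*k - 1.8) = -2.1894*k^4 - 7.8374*k^3 + 1.2527*k^2 - 12.1889*k + 5.274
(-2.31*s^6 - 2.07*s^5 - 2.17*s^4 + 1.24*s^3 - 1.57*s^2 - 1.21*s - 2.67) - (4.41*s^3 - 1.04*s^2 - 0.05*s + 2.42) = -2.31*s^6 - 2.07*s^5 - 2.17*s^4 - 3.17*s^3 - 0.53*s^2 - 1.16*s - 5.09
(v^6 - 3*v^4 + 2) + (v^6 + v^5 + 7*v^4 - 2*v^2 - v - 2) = 2*v^6 + v^5 + 4*v^4 - 2*v^2 - v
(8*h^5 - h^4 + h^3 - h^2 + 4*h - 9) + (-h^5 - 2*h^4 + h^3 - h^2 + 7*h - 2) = 7*h^5 - 3*h^4 + 2*h^3 - 2*h^2 + 11*h - 11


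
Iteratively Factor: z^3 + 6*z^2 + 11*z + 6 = (z + 2)*(z^2 + 4*z + 3) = (z + 1)*(z + 2)*(z + 3)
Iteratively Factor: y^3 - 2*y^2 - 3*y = (y)*(y^2 - 2*y - 3) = y*(y + 1)*(y - 3)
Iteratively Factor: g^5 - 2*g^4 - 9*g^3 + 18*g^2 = (g - 3)*(g^4 + g^3 - 6*g^2) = (g - 3)*(g + 3)*(g^3 - 2*g^2) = g*(g - 3)*(g + 3)*(g^2 - 2*g) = g*(g - 3)*(g - 2)*(g + 3)*(g)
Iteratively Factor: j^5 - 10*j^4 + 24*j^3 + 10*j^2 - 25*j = (j + 1)*(j^4 - 11*j^3 + 35*j^2 - 25*j) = j*(j + 1)*(j^3 - 11*j^2 + 35*j - 25) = j*(j - 1)*(j + 1)*(j^2 - 10*j + 25) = j*(j - 5)*(j - 1)*(j + 1)*(j - 5)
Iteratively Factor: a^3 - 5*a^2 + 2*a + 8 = (a + 1)*(a^2 - 6*a + 8) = (a - 4)*(a + 1)*(a - 2)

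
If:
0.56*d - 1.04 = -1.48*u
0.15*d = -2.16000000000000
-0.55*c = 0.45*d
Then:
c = 11.78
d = -14.40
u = 6.15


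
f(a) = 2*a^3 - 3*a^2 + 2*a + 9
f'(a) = 6*a^2 - 6*a + 2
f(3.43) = 61.27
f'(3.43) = 52.01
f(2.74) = 33.10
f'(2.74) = 30.61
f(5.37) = 242.94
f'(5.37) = 142.80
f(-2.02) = -23.77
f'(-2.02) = 38.60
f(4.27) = 118.55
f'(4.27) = 85.78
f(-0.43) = 7.43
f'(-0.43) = 5.69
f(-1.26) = -2.28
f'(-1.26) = 19.09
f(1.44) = 11.63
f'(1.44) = 5.80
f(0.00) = 9.00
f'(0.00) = 2.00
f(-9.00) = -1710.00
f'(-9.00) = 542.00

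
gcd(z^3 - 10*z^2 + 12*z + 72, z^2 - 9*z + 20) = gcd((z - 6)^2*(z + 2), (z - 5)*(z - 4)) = 1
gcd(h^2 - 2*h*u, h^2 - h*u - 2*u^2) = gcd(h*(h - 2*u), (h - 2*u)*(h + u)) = -h + 2*u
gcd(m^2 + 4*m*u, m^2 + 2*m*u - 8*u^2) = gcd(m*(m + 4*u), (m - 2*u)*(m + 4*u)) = m + 4*u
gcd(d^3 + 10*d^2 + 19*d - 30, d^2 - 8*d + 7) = d - 1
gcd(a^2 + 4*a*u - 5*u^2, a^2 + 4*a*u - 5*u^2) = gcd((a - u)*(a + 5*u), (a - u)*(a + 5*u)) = -a^2 - 4*a*u + 5*u^2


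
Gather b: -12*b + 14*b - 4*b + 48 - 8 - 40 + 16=16 - 2*b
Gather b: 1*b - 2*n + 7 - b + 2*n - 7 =0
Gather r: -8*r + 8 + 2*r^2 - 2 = 2*r^2 - 8*r + 6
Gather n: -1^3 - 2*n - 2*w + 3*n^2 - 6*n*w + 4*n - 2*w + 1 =3*n^2 + n*(2 - 6*w) - 4*w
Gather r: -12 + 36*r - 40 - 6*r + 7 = 30*r - 45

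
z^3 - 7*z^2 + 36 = (z - 6)*(z - 3)*(z + 2)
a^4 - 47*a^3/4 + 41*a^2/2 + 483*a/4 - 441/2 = (a - 7)*(a - 6)*(a - 7/4)*(a + 3)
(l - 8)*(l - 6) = l^2 - 14*l + 48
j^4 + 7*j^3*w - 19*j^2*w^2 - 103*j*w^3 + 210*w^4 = (j - 3*w)*(j - 2*w)*(j + 5*w)*(j + 7*w)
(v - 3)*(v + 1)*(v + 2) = v^3 - 7*v - 6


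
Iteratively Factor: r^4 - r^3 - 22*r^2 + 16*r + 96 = (r - 3)*(r^3 + 2*r^2 - 16*r - 32) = (r - 4)*(r - 3)*(r^2 + 6*r + 8) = (r - 4)*(r - 3)*(r + 2)*(r + 4)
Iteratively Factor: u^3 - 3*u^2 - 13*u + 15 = (u - 5)*(u^2 + 2*u - 3) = (u - 5)*(u + 3)*(u - 1)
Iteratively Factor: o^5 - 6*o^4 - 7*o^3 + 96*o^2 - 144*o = (o)*(o^4 - 6*o^3 - 7*o^2 + 96*o - 144) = o*(o - 4)*(o^3 - 2*o^2 - 15*o + 36) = o*(o - 4)*(o - 3)*(o^2 + o - 12) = o*(o - 4)*(o - 3)*(o + 4)*(o - 3)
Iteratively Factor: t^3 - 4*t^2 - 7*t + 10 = (t - 1)*(t^2 - 3*t - 10) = (t - 5)*(t - 1)*(t + 2)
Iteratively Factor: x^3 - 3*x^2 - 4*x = (x)*(x^2 - 3*x - 4) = x*(x - 4)*(x + 1)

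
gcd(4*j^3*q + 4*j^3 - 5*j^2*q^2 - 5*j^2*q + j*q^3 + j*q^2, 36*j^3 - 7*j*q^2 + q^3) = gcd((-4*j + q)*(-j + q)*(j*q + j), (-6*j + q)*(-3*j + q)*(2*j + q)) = 1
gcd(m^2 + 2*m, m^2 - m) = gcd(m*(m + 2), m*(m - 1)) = m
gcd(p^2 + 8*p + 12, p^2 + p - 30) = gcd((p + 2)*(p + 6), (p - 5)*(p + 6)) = p + 6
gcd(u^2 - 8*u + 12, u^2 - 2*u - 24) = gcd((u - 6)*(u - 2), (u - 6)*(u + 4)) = u - 6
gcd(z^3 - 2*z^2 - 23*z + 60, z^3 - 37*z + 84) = z^2 - 7*z + 12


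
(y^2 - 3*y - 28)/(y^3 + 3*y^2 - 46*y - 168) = 1/(y + 6)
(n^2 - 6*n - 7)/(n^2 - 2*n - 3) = (n - 7)/(n - 3)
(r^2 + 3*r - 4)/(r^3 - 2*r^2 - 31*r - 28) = (r - 1)/(r^2 - 6*r - 7)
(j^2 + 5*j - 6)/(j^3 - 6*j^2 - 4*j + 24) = (j^2 + 5*j - 6)/(j^3 - 6*j^2 - 4*j + 24)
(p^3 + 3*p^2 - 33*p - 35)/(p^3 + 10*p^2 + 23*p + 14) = (p - 5)/(p + 2)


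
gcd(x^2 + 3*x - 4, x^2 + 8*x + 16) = x + 4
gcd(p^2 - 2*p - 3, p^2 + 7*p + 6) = p + 1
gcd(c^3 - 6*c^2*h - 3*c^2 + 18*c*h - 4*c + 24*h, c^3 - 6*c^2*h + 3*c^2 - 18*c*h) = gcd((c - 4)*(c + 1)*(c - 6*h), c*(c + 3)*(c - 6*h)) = c - 6*h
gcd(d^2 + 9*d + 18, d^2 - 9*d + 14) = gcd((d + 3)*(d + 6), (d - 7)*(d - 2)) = 1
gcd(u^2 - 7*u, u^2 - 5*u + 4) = 1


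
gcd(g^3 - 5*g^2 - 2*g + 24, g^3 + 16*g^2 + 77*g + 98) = g + 2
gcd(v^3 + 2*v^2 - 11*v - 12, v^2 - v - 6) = v - 3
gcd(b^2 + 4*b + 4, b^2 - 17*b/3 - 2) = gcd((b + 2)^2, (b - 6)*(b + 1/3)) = 1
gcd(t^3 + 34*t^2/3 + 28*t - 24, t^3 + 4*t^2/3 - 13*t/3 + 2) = t - 2/3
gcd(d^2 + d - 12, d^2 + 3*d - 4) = d + 4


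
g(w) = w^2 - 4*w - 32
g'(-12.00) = -28.00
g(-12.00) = 160.00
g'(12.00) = 20.00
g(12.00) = 64.00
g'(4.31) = 4.62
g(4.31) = -30.66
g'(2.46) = 0.92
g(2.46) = -35.79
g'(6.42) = 8.84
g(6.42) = -16.46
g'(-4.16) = -12.32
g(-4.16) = 1.95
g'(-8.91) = -21.82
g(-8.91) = 83.03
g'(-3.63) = -11.26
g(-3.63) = -4.30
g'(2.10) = 0.20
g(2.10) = -35.99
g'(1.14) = -1.72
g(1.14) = -35.26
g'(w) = 2*w - 4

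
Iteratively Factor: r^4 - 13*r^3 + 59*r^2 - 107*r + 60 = (r - 5)*(r^3 - 8*r^2 + 19*r - 12) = (r - 5)*(r - 3)*(r^2 - 5*r + 4) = (r - 5)*(r - 3)*(r - 1)*(r - 4)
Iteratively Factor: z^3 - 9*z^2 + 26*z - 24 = (z - 2)*(z^2 - 7*z + 12) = (z - 3)*(z - 2)*(z - 4)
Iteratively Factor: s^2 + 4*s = (s)*(s + 4)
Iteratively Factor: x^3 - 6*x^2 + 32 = (x + 2)*(x^2 - 8*x + 16) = (x - 4)*(x + 2)*(x - 4)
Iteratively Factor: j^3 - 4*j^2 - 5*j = (j)*(j^2 - 4*j - 5) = j*(j + 1)*(j - 5)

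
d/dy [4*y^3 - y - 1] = 12*y^2 - 1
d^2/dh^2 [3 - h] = 0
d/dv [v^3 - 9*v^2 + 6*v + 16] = 3*v^2 - 18*v + 6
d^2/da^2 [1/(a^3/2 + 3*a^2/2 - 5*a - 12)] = 4*(-3*(a + 1)*(a^3 + 3*a^2 - 10*a - 24) + (3*a^2 + 6*a - 10)^2)/(a^3 + 3*a^2 - 10*a - 24)^3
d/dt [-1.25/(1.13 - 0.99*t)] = -1.2375/(0.99*t - 1.13)^2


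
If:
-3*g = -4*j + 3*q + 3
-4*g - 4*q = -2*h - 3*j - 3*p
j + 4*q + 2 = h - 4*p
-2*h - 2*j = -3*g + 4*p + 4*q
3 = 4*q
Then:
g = -38/3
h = -445/48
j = -131/16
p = -73/48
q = 3/4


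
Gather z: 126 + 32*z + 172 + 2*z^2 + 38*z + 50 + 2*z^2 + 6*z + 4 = 4*z^2 + 76*z + 352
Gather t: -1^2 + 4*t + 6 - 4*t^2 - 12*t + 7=-4*t^2 - 8*t + 12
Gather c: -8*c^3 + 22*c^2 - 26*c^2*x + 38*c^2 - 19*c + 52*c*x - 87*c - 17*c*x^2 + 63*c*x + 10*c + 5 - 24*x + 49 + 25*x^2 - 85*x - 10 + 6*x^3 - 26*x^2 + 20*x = -8*c^3 + c^2*(60 - 26*x) + c*(-17*x^2 + 115*x - 96) + 6*x^3 - x^2 - 89*x + 44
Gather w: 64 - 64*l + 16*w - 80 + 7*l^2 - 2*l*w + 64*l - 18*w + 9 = 7*l^2 + w*(-2*l - 2) - 7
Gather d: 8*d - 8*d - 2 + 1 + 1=0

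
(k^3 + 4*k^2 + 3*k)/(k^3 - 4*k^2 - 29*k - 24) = k/(k - 8)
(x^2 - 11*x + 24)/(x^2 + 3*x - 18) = (x - 8)/(x + 6)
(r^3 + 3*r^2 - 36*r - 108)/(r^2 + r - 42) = (r^2 + 9*r + 18)/(r + 7)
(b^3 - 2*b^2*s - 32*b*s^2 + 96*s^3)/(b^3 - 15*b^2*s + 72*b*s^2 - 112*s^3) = (-b - 6*s)/(-b + 7*s)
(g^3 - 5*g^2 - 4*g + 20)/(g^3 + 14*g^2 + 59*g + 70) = (g^2 - 7*g + 10)/(g^2 + 12*g + 35)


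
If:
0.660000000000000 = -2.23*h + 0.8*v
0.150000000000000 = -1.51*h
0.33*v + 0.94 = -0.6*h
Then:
No Solution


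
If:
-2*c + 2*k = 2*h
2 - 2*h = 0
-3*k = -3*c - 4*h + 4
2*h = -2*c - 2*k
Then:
No Solution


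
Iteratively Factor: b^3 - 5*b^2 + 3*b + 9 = (b - 3)*(b^2 - 2*b - 3) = (b - 3)^2*(b + 1)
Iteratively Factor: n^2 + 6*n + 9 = (n + 3)*(n + 3)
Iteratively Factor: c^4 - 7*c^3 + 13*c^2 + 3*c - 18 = (c - 3)*(c^3 - 4*c^2 + c + 6) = (c - 3)*(c - 2)*(c^2 - 2*c - 3) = (c - 3)*(c - 2)*(c + 1)*(c - 3)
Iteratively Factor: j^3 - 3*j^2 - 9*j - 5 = (j + 1)*(j^2 - 4*j - 5) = (j + 1)^2*(j - 5)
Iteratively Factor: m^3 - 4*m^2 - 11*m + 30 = (m + 3)*(m^2 - 7*m + 10) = (m - 5)*(m + 3)*(m - 2)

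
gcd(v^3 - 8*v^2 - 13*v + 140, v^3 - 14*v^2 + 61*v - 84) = v - 7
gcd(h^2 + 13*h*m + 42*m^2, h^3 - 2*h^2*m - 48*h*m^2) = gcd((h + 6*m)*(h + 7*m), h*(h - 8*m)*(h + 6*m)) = h + 6*m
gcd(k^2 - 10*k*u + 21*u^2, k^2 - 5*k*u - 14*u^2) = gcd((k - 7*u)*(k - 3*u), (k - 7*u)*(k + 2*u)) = -k + 7*u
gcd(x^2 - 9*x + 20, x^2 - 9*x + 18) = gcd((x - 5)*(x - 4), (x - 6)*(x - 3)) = 1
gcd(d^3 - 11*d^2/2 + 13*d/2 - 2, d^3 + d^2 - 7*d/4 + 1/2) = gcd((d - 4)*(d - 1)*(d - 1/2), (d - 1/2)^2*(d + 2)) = d - 1/2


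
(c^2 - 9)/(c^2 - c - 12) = (c - 3)/(c - 4)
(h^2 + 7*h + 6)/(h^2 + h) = (h + 6)/h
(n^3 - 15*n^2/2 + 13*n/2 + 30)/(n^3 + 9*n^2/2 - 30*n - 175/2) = (2*n^2 - 5*n - 12)/(2*n^2 + 19*n + 35)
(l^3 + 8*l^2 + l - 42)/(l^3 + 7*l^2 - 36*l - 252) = (l^2 + l - 6)/(l^2 - 36)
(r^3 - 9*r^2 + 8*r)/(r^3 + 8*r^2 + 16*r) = (r^2 - 9*r + 8)/(r^2 + 8*r + 16)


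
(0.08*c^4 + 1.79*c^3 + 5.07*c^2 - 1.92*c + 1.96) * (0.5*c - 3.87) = 0.04*c^5 + 0.5854*c^4 - 4.3923*c^3 - 20.5809*c^2 + 8.4104*c - 7.5852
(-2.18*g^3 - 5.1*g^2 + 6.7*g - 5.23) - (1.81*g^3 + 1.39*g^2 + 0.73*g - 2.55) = -3.99*g^3 - 6.49*g^2 + 5.97*g - 2.68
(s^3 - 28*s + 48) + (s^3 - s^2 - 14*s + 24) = 2*s^3 - s^2 - 42*s + 72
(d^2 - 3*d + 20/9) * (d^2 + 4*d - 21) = d^4 + d^3 - 277*d^2/9 + 647*d/9 - 140/3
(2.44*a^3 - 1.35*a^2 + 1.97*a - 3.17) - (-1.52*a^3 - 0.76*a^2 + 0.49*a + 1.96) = 3.96*a^3 - 0.59*a^2 + 1.48*a - 5.13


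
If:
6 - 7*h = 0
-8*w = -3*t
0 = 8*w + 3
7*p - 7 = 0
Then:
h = 6/7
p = 1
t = -1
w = -3/8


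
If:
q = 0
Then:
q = 0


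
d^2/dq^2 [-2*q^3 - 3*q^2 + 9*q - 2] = -12*q - 6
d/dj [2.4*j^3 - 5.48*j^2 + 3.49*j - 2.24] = 7.2*j^2 - 10.96*j + 3.49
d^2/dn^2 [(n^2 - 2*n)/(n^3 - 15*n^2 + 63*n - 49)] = 2*(n^4 + 8*n^3 - 36*n^2 + 68*n - 77)/(n^7 - 31*n^6 + 381*n^5 - 2339*n^4 + 7427*n^3 - 11613*n^2 + 8575*n - 2401)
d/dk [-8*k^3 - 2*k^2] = 4*k*(-6*k - 1)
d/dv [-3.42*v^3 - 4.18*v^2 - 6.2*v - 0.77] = -10.26*v^2 - 8.36*v - 6.2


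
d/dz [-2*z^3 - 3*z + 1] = -6*z^2 - 3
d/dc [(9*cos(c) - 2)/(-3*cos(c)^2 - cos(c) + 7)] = (27*sin(c)^2 + 12*cos(c) - 88)*sin(c)/(3*cos(c)^2 + cos(c) - 7)^2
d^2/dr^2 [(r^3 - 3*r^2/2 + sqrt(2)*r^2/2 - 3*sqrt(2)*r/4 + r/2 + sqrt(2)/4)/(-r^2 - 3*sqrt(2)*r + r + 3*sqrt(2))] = 5*(-12 - sqrt(2))/(2*(r^3 + 9*sqrt(2)*r^2 + 54*r + 54*sqrt(2)))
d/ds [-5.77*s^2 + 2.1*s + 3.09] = 2.1 - 11.54*s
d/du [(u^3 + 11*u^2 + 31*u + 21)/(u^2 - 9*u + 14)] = (u^4 - 18*u^3 - 88*u^2 + 266*u + 623)/(u^4 - 18*u^3 + 109*u^2 - 252*u + 196)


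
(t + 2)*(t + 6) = t^2 + 8*t + 12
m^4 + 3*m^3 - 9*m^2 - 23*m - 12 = (m - 3)*(m + 1)^2*(m + 4)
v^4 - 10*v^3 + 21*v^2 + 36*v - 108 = (v - 6)*(v - 3)^2*(v + 2)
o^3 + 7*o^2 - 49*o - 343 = (o - 7)*(o + 7)^2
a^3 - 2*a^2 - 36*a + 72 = (a - 6)*(a - 2)*(a + 6)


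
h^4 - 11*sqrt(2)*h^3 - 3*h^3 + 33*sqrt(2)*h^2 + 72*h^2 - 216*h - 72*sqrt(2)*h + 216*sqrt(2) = (h - 3)*(h - 6*sqrt(2))*(h - 3*sqrt(2))*(h - 2*sqrt(2))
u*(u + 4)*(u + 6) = u^3 + 10*u^2 + 24*u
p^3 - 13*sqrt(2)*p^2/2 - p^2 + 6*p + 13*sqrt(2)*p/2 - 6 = (p - 1)*(p - 6*sqrt(2))*(p - sqrt(2)/2)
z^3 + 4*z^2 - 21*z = z*(z - 3)*(z + 7)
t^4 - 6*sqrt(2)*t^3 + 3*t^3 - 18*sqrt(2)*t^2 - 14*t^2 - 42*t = t*(t + 3)*(t - 7*sqrt(2))*(t + sqrt(2))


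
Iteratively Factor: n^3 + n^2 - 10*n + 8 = (n + 4)*(n^2 - 3*n + 2) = (n - 1)*(n + 4)*(n - 2)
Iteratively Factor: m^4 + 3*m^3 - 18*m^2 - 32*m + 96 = (m + 4)*(m^3 - m^2 - 14*m + 24) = (m + 4)^2*(m^2 - 5*m + 6) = (m - 3)*(m + 4)^2*(m - 2)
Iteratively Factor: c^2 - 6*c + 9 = (c - 3)*(c - 3)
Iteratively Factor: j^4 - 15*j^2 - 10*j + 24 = (j - 1)*(j^3 + j^2 - 14*j - 24) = (j - 1)*(j + 3)*(j^2 - 2*j - 8) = (j - 1)*(j + 2)*(j + 3)*(j - 4)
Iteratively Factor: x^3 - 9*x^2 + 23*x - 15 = (x - 1)*(x^2 - 8*x + 15) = (x - 3)*(x - 1)*(x - 5)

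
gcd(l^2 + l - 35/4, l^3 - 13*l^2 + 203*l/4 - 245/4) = l - 5/2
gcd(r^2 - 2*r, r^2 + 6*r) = r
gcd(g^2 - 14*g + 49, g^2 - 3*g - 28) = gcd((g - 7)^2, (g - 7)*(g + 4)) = g - 7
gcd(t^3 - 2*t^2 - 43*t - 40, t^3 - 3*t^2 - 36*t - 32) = t^2 - 7*t - 8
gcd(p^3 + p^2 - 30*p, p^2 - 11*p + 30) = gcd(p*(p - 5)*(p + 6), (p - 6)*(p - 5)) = p - 5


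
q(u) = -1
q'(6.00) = 0.00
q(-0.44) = -1.00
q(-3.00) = -1.00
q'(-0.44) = 0.00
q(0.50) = -1.00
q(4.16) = -1.00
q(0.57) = -1.00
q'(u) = 0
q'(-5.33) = 0.00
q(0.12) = -1.00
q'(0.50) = 0.00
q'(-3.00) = 0.00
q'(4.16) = 0.00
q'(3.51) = 0.00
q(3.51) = -1.00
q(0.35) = -1.00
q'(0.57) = 0.00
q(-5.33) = -1.00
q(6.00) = -1.00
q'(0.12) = 0.00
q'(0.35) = 0.00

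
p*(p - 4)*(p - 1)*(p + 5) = p^4 - 21*p^2 + 20*p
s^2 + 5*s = s*(s + 5)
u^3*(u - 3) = u^4 - 3*u^3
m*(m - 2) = m^2 - 2*m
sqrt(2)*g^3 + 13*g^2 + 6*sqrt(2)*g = g*(g + 6*sqrt(2))*(sqrt(2)*g + 1)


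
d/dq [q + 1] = 1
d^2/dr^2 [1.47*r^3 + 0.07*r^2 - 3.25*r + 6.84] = 8.82*r + 0.14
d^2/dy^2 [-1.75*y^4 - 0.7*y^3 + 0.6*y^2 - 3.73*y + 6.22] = -21.0*y^2 - 4.2*y + 1.2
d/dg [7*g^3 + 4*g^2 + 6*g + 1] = 21*g^2 + 8*g + 6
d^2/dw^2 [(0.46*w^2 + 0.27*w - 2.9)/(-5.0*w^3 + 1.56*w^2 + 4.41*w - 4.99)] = (-23.0*w^6 - 40.5*w^5 + 821.778*w^4 - 208.133912*w^3 - 281.972304*w^2 - 327.035688*w + 123.157222)/(125.0*w^9 - 117.0*w^8 - 294.246*w^7 + 576.841584*w^6 + 25.992972*w^5 - 714.763116*w^4 + 493.710603*w^3 + 174.605589*w^2 - 329.428323*w + 124.251499)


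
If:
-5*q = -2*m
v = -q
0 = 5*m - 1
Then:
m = 1/5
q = 2/25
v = -2/25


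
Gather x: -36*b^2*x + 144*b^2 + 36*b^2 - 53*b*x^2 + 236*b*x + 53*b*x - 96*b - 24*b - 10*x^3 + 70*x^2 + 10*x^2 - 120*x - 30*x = 180*b^2 - 120*b - 10*x^3 + x^2*(80 - 53*b) + x*(-36*b^2 + 289*b - 150)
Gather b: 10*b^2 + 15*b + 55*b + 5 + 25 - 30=10*b^2 + 70*b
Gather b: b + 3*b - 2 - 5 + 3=4*b - 4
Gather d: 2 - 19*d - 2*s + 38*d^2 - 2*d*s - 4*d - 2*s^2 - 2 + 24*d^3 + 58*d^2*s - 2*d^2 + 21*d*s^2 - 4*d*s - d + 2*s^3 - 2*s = 24*d^3 + d^2*(58*s + 36) + d*(21*s^2 - 6*s - 24) + 2*s^3 - 2*s^2 - 4*s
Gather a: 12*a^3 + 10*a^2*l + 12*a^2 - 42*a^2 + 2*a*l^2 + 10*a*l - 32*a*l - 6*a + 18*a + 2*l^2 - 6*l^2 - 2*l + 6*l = 12*a^3 + a^2*(10*l - 30) + a*(2*l^2 - 22*l + 12) - 4*l^2 + 4*l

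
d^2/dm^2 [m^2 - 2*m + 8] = 2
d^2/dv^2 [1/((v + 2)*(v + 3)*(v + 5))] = 2*(6*v^4 + 80*v^3 + 393*v^2 + 840*v + 661)/(v^9 + 30*v^8 + 393*v^7 + 2950*v^6 + 13983*v^5 + 43410*v^4 + 88291*v^3 + 113490*v^2 + 83700*v + 27000)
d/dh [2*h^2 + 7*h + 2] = 4*h + 7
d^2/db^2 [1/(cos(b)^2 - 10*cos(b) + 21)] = (-8*sin(b)^4 + 36*sin(b)^2 - 495*cos(b) + 15*cos(3*b) + 288)/(2*(cos(b) - 7)^3*(cos(b) - 3)^3)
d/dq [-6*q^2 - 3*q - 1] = -12*q - 3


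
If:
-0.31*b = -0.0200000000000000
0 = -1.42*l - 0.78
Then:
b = 0.06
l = -0.55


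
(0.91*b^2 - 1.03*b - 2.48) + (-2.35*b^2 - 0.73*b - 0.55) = -1.44*b^2 - 1.76*b - 3.03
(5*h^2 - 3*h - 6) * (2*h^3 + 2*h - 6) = 10*h^5 - 6*h^4 - 2*h^3 - 36*h^2 + 6*h + 36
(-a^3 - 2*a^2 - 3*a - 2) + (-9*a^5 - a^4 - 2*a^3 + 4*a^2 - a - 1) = -9*a^5 - a^4 - 3*a^3 + 2*a^2 - 4*a - 3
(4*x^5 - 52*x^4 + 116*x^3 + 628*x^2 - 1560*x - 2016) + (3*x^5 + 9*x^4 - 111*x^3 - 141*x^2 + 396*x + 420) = 7*x^5 - 43*x^4 + 5*x^3 + 487*x^2 - 1164*x - 1596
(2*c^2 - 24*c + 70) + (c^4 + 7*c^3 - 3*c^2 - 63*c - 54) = c^4 + 7*c^3 - c^2 - 87*c + 16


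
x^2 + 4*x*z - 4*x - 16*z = (x - 4)*(x + 4*z)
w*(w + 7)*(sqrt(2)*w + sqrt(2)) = sqrt(2)*w^3 + 8*sqrt(2)*w^2 + 7*sqrt(2)*w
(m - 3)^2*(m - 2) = m^3 - 8*m^2 + 21*m - 18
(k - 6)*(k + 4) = k^2 - 2*k - 24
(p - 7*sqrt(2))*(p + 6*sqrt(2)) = p^2 - sqrt(2)*p - 84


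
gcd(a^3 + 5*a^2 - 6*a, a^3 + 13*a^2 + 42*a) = a^2 + 6*a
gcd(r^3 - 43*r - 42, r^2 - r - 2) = r + 1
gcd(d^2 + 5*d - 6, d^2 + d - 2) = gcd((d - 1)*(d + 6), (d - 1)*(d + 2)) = d - 1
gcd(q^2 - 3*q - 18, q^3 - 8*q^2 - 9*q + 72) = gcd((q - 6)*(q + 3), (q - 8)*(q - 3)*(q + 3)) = q + 3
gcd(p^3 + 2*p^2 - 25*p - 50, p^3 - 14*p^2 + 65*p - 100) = p - 5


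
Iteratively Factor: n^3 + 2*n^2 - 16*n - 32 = (n + 2)*(n^2 - 16) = (n - 4)*(n + 2)*(n + 4)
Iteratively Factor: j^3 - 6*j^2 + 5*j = (j)*(j^2 - 6*j + 5) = j*(j - 1)*(j - 5)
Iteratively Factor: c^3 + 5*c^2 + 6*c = (c + 3)*(c^2 + 2*c) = c*(c + 3)*(c + 2)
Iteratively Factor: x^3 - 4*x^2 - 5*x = (x - 5)*(x^2 + x) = (x - 5)*(x + 1)*(x)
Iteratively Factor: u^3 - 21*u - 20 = (u - 5)*(u^2 + 5*u + 4) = (u - 5)*(u + 1)*(u + 4)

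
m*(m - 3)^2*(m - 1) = m^4 - 7*m^3 + 15*m^2 - 9*m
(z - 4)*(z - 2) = z^2 - 6*z + 8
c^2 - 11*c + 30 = (c - 6)*(c - 5)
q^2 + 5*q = q*(q + 5)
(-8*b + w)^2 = 64*b^2 - 16*b*w + w^2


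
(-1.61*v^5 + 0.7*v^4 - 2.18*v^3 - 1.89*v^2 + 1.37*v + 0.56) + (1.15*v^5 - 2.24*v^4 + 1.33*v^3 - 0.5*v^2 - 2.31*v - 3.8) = -0.46*v^5 - 1.54*v^4 - 0.85*v^3 - 2.39*v^2 - 0.94*v - 3.24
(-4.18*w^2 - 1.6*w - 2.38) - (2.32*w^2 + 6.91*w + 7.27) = -6.5*w^2 - 8.51*w - 9.65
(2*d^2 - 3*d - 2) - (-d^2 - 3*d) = 3*d^2 - 2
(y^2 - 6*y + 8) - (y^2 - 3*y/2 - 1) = 9 - 9*y/2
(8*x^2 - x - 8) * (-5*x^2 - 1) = -40*x^4 + 5*x^3 + 32*x^2 + x + 8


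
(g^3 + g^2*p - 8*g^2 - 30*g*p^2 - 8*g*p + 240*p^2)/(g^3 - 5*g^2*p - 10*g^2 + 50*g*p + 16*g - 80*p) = (g + 6*p)/(g - 2)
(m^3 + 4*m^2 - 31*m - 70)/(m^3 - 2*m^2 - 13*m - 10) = (m + 7)/(m + 1)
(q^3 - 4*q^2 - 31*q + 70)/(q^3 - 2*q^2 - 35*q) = (q - 2)/q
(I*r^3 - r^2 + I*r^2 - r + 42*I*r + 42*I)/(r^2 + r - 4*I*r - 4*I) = (I*r^2 - r + 42*I)/(r - 4*I)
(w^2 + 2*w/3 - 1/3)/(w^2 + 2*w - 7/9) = 3*(w + 1)/(3*w + 7)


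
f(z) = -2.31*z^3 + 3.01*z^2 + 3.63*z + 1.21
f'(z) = -6.93*z^2 + 6.02*z + 3.63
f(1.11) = 5.79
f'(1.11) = 1.77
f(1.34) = 5.92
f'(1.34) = -0.75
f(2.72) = -13.13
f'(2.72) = -31.27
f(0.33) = 2.65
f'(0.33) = 4.86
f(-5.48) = 451.86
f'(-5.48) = -237.47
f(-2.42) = 42.79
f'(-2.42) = -51.52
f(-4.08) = 193.39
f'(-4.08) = -136.29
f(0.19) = 1.99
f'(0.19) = 4.52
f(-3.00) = 79.78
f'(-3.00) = -76.80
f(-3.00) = 79.78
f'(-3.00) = -76.80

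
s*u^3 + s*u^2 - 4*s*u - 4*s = (u - 2)*(u + 2)*(s*u + s)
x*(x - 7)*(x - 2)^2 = x^4 - 11*x^3 + 32*x^2 - 28*x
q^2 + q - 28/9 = (q - 4/3)*(q + 7/3)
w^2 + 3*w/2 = w*(w + 3/2)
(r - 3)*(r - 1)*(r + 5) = r^3 + r^2 - 17*r + 15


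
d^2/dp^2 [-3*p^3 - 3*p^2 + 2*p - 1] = -18*p - 6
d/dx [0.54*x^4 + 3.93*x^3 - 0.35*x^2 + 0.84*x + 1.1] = 2.16*x^3 + 11.79*x^2 - 0.7*x + 0.84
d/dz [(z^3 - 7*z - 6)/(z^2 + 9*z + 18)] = (z^4 + 18*z^3 + 61*z^2 + 12*z - 72)/(z^4 + 18*z^3 + 117*z^2 + 324*z + 324)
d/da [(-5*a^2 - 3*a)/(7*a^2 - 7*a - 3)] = (56*a^2 + 30*a + 9)/(49*a^4 - 98*a^3 + 7*a^2 + 42*a + 9)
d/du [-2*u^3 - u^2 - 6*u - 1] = -6*u^2 - 2*u - 6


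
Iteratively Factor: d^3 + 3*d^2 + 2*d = (d + 1)*(d^2 + 2*d) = (d + 1)*(d + 2)*(d)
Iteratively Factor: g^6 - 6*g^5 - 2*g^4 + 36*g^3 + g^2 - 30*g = (g - 5)*(g^5 - g^4 - 7*g^3 + g^2 + 6*g) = (g - 5)*(g + 1)*(g^4 - 2*g^3 - 5*g^2 + 6*g) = (g - 5)*(g - 3)*(g + 1)*(g^3 + g^2 - 2*g) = g*(g - 5)*(g - 3)*(g + 1)*(g^2 + g - 2) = g*(g - 5)*(g - 3)*(g + 1)*(g + 2)*(g - 1)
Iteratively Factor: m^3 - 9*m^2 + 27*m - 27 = (m - 3)*(m^2 - 6*m + 9) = (m - 3)^2*(m - 3)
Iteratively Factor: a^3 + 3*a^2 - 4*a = (a)*(a^2 + 3*a - 4) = a*(a - 1)*(a + 4)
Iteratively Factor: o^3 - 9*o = (o + 3)*(o^2 - 3*o) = o*(o + 3)*(o - 3)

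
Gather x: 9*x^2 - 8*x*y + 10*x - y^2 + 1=9*x^2 + x*(10 - 8*y) - y^2 + 1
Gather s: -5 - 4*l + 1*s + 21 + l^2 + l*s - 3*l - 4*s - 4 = l^2 - 7*l + s*(l - 3) + 12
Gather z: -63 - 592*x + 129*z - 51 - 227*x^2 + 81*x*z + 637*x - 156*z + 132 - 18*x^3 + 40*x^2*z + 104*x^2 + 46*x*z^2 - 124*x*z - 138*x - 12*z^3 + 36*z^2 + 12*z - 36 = -18*x^3 - 123*x^2 - 93*x - 12*z^3 + z^2*(46*x + 36) + z*(40*x^2 - 43*x - 15) - 18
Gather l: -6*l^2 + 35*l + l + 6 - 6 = -6*l^2 + 36*l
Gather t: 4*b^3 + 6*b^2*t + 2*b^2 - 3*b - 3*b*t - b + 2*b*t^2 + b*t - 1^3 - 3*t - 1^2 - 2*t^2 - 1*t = 4*b^3 + 2*b^2 - 4*b + t^2*(2*b - 2) + t*(6*b^2 - 2*b - 4) - 2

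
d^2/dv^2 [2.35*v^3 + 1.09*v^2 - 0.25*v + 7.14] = 14.1*v + 2.18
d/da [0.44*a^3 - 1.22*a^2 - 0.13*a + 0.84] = 1.32*a^2 - 2.44*a - 0.13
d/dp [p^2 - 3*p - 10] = 2*p - 3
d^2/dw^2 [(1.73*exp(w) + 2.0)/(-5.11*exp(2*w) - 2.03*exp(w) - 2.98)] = (-45.173933*exp(4*w) - 190.950991*exp(3*w) + 95.824764*exp(2*w) + 124.046062*exp(w) - 3.264292)*exp(w)/(133.432831*exp(6*w) + 159.022689*exp(5*w) + 296.615571*exp(4*w) + 193.840031*exp(3*w) + 172.977378*exp(2*w) + 54.081636*exp(w) + 26.463592)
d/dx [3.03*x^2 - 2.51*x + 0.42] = 6.06*x - 2.51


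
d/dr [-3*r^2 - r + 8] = -6*r - 1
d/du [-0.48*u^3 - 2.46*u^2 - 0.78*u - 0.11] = -1.44*u^2 - 4.92*u - 0.78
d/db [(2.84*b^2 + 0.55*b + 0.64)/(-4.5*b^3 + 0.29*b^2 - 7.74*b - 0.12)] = (12.78*b^4 + 4.95*b^3 - 13.5011*b^2 - 1.0528*b + 4.8876)/(20.25*b^6 - 2.61*b^5 + 69.7441*b^4 - 3.4092*b^3 + 59.838*b^2 + 1.8576*b + 0.0144)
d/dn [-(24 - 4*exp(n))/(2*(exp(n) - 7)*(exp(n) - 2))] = 2*(-exp(2*n) + 12*exp(n) - 40)*exp(n)/(exp(4*n) - 18*exp(3*n) + 109*exp(2*n) - 252*exp(n) + 196)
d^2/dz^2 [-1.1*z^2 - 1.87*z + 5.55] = -2.20000000000000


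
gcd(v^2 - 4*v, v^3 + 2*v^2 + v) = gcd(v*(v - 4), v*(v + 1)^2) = v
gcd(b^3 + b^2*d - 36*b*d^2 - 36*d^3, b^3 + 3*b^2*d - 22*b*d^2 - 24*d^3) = b^2 + 7*b*d + 6*d^2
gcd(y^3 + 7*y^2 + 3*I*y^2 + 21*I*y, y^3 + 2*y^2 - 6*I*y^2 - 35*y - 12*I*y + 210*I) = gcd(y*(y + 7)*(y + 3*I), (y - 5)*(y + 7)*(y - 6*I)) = y + 7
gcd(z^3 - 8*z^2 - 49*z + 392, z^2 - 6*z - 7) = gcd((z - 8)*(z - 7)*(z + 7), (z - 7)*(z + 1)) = z - 7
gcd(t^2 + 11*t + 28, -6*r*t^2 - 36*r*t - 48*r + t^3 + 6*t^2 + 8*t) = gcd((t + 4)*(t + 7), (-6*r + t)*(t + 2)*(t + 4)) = t + 4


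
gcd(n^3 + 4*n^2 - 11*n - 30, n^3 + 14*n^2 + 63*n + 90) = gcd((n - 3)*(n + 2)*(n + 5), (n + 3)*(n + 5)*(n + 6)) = n + 5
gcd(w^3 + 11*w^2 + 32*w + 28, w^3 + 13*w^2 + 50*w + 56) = w^2 + 9*w + 14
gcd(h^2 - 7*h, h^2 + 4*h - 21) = 1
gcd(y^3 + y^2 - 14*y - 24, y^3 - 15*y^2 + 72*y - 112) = y - 4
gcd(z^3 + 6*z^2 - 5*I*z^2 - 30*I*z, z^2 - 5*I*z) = z^2 - 5*I*z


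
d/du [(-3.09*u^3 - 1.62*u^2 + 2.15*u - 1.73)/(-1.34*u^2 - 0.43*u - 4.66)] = (4.1406*u^4 + 2.6574*u^3 + 46.7758*u^2 + 10.462*u - 10.7629)/(1.7956*u^4 + 1.1524*u^3 + 12.6737*u^2 + 4.0076*u + 21.7156)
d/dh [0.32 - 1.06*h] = -1.06000000000000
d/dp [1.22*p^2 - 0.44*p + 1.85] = 2.44*p - 0.44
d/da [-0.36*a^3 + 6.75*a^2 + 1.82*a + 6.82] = -1.08*a^2 + 13.5*a + 1.82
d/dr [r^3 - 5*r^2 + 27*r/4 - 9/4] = 3*r^2 - 10*r + 27/4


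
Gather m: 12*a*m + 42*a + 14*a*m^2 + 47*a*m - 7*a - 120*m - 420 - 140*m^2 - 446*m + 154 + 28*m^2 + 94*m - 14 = 35*a + m^2*(14*a - 112) + m*(59*a - 472) - 280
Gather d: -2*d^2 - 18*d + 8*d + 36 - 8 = -2*d^2 - 10*d + 28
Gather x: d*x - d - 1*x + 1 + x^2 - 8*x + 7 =-d + x^2 + x*(d - 9) + 8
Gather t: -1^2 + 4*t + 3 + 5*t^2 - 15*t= 5*t^2 - 11*t + 2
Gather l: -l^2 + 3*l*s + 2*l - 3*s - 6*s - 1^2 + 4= -l^2 + l*(3*s + 2) - 9*s + 3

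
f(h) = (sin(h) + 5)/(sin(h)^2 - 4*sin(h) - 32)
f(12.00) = -0.15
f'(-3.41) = 0.01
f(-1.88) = -0.15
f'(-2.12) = 0.00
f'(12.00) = -0.00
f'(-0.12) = -0.01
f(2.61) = -0.16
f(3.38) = -0.15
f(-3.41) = -0.16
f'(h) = (-2*sin(h)*cos(h) + 4*cos(h))*(sin(h) + 5)/(sin(h)^2 - 4*sin(h) - 32)^2 + cos(h)/(sin(h)^2 - 4*sin(h) - 32)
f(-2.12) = -0.15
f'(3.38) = 0.01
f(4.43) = -0.15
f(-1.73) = -0.15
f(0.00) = -0.16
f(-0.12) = -0.15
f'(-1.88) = 0.00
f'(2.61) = 0.01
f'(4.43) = 0.00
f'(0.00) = -0.01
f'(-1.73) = 0.00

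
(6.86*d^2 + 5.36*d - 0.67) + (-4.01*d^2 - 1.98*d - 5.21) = 2.85*d^2 + 3.38*d - 5.88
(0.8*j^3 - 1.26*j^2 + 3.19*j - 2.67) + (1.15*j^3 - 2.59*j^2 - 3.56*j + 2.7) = 1.95*j^3 - 3.85*j^2 - 0.37*j + 0.0300000000000002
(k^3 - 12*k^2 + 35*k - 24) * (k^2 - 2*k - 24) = k^5 - 14*k^4 + 35*k^3 + 194*k^2 - 792*k + 576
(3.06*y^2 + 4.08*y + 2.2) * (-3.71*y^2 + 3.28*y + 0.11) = -11.3526*y^4 - 5.1*y^3 + 5.557*y^2 + 7.6648*y + 0.242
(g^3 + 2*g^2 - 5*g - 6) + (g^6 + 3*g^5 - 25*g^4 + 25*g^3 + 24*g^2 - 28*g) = g^6 + 3*g^5 - 25*g^4 + 26*g^3 + 26*g^2 - 33*g - 6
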